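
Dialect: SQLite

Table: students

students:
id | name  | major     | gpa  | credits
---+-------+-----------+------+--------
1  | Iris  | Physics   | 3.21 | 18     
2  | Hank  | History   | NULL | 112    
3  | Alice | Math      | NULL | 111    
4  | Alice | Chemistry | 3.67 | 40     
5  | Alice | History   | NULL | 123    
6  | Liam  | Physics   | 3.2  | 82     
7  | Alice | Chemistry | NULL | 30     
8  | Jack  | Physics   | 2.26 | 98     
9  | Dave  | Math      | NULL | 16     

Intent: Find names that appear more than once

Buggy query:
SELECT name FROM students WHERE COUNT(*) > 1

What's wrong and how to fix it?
Bug: WHERE can't reference COUNT(*); aggregates are computed after WHERE

Fix: GROUP BY name, then filter groups with HAVING COUNT(*) > 1

Corrected query:
SELECT name FROM students GROUP BY name HAVING COUNT(*) > 1

Result:
name 
-----
Alice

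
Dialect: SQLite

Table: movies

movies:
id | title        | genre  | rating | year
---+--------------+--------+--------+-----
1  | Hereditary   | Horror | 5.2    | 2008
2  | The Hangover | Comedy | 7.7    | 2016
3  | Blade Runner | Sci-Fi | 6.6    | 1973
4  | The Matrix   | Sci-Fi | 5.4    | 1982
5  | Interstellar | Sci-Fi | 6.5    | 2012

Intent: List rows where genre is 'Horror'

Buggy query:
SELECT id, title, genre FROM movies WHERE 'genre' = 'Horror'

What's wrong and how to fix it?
Bug: Single quotes denote string literals in SQL; the column name is being compared as a constant string

Fix: Reference the column as genre without single quotes

Corrected query:
SELECT id, title, genre FROM movies WHERE genre = 'Horror'

Result:
id | title      | genre 
---+------------+-------
1  | Hereditary | Horror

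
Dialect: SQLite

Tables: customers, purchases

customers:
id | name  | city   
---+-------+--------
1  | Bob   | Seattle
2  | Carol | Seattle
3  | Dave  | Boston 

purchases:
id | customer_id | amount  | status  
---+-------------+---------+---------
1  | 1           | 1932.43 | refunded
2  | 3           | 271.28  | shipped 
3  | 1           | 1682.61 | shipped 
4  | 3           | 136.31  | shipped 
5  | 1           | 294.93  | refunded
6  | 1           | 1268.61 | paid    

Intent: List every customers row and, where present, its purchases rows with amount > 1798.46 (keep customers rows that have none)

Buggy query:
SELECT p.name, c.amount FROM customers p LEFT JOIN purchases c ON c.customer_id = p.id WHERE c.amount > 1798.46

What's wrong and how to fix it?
Bug: A WHERE condition on the right-hand table after LEFT JOIN drops unmatched parents

Fix: Move the right-table condition into the ON clause so unmatched parents are kept

Corrected query:
SELECT p.name, c.amount FROM customers p LEFT JOIN purchases c ON c.customer_id = p.id AND c.amount > 1798.46

Result:
name  | amount 
------+--------
Bob   | 1932.43
Carol | NULL   
Dave  | NULL   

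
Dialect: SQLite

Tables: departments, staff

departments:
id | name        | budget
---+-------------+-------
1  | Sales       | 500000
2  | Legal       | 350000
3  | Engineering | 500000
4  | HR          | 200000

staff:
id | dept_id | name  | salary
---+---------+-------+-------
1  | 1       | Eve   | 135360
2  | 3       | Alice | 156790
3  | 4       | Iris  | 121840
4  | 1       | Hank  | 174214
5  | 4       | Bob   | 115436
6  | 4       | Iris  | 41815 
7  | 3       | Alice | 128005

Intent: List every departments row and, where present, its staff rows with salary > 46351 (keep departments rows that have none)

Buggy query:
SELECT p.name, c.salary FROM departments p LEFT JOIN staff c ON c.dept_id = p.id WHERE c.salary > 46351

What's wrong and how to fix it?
Bug: A WHERE condition on the right-hand table after LEFT JOIN drops unmatched parents

Fix: Put 'c.salary > 46351' in the JOIN's ON clause instead of WHERE

Corrected query:
SELECT p.name, c.salary FROM departments p LEFT JOIN staff c ON c.dept_id = p.id AND c.salary > 46351

Result:
name        | salary
------------+-------
Sales       | 135360
Sales       | 174214
Legal       | NULL  
Engineering | 128005
Engineering | 156790
HR          | 115436
HR          | 121840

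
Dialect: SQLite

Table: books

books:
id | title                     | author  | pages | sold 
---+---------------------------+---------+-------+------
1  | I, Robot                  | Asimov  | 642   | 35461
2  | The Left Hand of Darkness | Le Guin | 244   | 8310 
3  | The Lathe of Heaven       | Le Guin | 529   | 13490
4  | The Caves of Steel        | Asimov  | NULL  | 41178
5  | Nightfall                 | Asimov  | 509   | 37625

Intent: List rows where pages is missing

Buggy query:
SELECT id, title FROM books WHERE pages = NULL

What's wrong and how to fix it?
Bug: '= NULL' is always unknown in SQL three-valued logic, so no rows match

Fix: Use IS NULL to test for NULL

Corrected query:
SELECT id, title FROM books WHERE pages IS NULL

Result:
id | title             
---+-------------------
4  | The Caves of Steel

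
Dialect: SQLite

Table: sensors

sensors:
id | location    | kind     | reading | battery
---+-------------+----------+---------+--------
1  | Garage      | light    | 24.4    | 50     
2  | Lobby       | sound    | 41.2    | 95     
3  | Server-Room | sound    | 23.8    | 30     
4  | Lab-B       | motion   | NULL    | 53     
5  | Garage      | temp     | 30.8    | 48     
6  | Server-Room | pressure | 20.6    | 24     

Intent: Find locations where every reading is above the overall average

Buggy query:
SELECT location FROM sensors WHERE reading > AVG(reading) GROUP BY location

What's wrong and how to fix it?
Bug: AVG() is an aggregate; it can't sit directly in WHERE

Fix: Use a subquery for AVG and a HAVING MIN(...) filter so the condition holds for every row in the group

Corrected query:
SELECT location FROM sensors GROUP BY location HAVING MIN(reading) > (SELECT AVG(reading) FROM sensors)

Result:
location
--------
Lobby   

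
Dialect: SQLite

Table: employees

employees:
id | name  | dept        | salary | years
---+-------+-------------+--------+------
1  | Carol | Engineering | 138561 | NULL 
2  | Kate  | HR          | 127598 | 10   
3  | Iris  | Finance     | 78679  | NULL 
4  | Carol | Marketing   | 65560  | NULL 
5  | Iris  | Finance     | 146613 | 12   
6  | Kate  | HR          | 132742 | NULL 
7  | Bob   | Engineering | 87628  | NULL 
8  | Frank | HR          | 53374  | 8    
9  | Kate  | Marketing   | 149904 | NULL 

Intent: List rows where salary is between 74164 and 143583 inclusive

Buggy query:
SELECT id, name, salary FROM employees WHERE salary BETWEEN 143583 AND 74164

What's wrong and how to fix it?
Bug: BETWEEN expects the lower bound first; with 143583 AND 74164 the range is empty

Fix: Swap the bounds so the smaller value comes first

Corrected query:
SELECT id, name, salary FROM employees WHERE salary BETWEEN 74164 AND 143583

Result:
id | name  | salary
---+-------+-------
1  | Carol | 138561
2  | Kate  | 127598
3  | Iris  | 78679 
6  | Kate  | 132742
7  | Bob   | 87628 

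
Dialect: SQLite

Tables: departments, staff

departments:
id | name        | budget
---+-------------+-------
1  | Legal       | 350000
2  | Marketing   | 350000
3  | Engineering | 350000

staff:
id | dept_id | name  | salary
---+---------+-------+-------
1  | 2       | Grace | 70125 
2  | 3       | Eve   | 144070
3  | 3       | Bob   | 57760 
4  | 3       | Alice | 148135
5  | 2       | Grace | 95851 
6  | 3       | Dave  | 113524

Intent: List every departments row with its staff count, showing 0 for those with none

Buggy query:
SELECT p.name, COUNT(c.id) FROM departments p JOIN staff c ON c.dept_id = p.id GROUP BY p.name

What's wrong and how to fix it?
Bug: An inner join excludes parents with zero children

Fix: Use LEFT JOIN so parents without children still appear (COUNT(c.id) gives 0)

Corrected query:
SELECT p.name, COUNT(c.id) FROM departments p LEFT JOIN staff c ON c.dept_id = p.id GROUP BY p.name

Result:
name        | COUNT(c.id)
------------+------------
Engineering | 4          
Legal       | 0          
Marketing   | 2          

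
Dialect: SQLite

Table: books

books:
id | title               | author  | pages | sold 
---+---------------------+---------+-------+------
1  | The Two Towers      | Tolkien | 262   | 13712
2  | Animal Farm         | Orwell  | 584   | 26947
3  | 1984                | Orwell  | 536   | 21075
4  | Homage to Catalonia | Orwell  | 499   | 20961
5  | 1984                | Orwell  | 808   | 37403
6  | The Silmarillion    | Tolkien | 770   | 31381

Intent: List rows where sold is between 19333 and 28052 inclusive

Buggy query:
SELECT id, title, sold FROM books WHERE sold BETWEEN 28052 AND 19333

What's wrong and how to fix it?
Bug: The bounds are reversed; BETWEEN a AND b requires a <= b to match anything

Fix: Swap the bounds so the smaller value comes first

Corrected query:
SELECT id, title, sold FROM books WHERE sold BETWEEN 19333 AND 28052

Result:
id | title               | sold 
---+---------------------+------
2  | Animal Farm         | 26947
3  | 1984                | 21075
4  | Homage to Catalonia | 20961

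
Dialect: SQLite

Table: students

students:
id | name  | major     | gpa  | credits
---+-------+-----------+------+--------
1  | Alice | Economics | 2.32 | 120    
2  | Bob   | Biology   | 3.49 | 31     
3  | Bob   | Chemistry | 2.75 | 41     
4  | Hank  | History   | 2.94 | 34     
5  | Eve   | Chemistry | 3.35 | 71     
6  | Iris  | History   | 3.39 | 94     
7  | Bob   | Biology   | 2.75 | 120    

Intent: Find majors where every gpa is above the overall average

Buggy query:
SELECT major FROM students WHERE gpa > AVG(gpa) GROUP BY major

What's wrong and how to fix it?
Bug: WHERE evaluates per row before aggregation, so AVG() is unavailable

Fix: Use a subquery for AVG and a HAVING MIN(...) filter so the condition holds for every row in the group

Corrected query:
SELECT major FROM students GROUP BY major HAVING MIN(gpa) > (SELECT AVG(gpa) FROM students)

Result:
(no rows)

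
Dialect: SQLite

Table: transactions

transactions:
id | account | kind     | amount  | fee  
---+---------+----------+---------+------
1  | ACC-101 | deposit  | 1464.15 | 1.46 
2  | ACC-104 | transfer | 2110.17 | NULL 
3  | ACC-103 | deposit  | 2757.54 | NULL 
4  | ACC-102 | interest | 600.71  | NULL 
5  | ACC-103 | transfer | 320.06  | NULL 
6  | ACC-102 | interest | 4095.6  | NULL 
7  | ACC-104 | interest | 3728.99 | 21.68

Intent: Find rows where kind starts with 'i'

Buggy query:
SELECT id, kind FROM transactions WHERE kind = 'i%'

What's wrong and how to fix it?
Bug: '=' compares the literal string including the % character; pattern matching needs LIKE

Fix: Replace '=' with LIKE so 'i%' is treated as a pattern

Corrected query:
SELECT id, kind FROM transactions WHERE kind LIKE 'i%'

Result:
id | kind    
---+---------
4  | interest
6  | interest
7  | interest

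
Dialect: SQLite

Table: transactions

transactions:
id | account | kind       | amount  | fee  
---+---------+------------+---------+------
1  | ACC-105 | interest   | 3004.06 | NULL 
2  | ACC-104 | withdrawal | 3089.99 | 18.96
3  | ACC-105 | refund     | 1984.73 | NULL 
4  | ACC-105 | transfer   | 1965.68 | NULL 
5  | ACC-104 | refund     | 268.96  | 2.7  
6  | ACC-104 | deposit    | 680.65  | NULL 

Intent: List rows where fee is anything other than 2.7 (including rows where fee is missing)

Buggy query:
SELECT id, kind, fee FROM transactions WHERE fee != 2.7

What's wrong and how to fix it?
Bug: Inequality against NULL is unknown, not true; rows with NULL are dropped

Fix: Handle NULL separately with IS NULL alongside the inequality

Corrected query:
SELECT id, kind, fee FROM transactions WHERE fee != 2.7 OR fee IS NULL

Result:
id | kind       | fee  
---+------------+------
1  | interest   | NULL 
2  | withdrawal | 18.96
3  | refund     | NULL 
4  | transfer   | NULL 
6  | deposit    | NULL 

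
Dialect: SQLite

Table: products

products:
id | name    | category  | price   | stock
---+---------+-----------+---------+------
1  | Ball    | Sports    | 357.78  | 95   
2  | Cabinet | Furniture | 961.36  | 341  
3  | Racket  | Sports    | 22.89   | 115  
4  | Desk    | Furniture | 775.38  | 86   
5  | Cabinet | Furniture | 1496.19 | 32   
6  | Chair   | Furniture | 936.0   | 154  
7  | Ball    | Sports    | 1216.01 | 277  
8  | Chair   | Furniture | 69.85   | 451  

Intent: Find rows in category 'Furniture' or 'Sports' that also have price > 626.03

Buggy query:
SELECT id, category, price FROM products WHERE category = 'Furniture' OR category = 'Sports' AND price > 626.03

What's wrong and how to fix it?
Bug: Without parentheses, AND is evaluated before OR, so the price filter only applies to the 'Sports' branch

Fix: Group the OR with parentheses (or use IN), then AND the threshold

Corrected query:
SELECT id, category, price FROM products WHERE (category = 'Furniture' OR category = 'Sports') AND price > 626.03

Result:
id | category  | price  
---+-----------+--------
2  | Furniture | 961.36 
4  | Furniture | 775.38 
5  | Furniture | 1496.19
6  | Furniture | 936    
7  | Sports    | 1216.01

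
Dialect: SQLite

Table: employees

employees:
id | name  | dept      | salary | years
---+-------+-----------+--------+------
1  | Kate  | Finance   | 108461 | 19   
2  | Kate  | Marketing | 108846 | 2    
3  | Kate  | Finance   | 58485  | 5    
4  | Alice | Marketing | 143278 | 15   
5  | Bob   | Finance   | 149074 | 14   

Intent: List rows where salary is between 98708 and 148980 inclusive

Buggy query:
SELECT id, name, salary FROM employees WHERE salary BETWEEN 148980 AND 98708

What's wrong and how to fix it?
Bug: The bounds are reversed; BETWEEN a AND b requires a <= b to match anything

Fix: Swap the bounds so the smaller value comes first

Corrected query:
SELECT id, name, salary FROM employees WHERE salary BETWEEN 98708 AND 148980

Result:
id | name  | salary
---+-------+-------
1  | Kate  | 108461
2  | Kate  | 108846
4  | Alice | 143278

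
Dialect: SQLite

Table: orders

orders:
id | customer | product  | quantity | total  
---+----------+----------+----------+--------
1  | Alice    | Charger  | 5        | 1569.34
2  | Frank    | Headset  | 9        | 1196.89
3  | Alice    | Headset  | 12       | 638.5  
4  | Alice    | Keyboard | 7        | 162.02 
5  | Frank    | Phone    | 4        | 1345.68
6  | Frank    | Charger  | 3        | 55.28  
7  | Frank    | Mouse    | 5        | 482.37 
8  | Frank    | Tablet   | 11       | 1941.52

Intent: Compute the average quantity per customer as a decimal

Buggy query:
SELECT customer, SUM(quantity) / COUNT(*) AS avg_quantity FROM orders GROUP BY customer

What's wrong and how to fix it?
Bug: Both operands are integers, so '/' performs integer division and truncates

Fix: Multiply by 1.0 (or CAST to REAL) to force floating-point division

Corrected query:
SELECT customer, SUM(quantity) * 1.0 / COUNT(*) AS avg_quantity FROM orders GROUP BY customer

Result:
customer | avg_quantity
---------+-------------
Alice    | 8           
Frank    | 6.4         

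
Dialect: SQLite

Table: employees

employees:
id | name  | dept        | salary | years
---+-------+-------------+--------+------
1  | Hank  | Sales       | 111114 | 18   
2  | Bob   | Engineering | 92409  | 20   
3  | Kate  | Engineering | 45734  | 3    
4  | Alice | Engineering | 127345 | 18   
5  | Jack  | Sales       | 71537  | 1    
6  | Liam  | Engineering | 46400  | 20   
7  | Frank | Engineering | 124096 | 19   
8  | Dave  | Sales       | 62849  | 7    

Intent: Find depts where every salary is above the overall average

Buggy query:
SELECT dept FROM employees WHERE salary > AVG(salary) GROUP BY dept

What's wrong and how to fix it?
Bug: WHERE evaluates per row before aggregation, so AVG() is unavailable

Fix: Compute the overall average in a scalar subquery and compare each group's MIN against it in HAVING

Corrected query:
SELECT dept FROM employees GROUP BY dept HAVING MIN(salary) > (SELECT AVG(salary) FROM employees)

Result:
(no rows)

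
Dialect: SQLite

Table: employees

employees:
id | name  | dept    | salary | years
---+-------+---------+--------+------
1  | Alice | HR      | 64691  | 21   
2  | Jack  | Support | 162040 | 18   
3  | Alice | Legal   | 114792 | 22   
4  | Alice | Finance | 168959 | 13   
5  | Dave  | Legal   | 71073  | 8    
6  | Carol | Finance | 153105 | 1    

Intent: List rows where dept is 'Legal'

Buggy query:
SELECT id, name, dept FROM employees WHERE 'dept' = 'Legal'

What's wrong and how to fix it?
Bug: 'dept' in single quotes is a string literal, not the column; the comparison is literal-vs-literal and never true

Fix: Reference the column as dept without single quotes

Corrected query:
SELECT id, name, dept FROM employees WHERE dept = 'Legal'

Result:
id | name  | dept 
---+-------+------
3  | Alice | Legal
5  | Dave  | Legal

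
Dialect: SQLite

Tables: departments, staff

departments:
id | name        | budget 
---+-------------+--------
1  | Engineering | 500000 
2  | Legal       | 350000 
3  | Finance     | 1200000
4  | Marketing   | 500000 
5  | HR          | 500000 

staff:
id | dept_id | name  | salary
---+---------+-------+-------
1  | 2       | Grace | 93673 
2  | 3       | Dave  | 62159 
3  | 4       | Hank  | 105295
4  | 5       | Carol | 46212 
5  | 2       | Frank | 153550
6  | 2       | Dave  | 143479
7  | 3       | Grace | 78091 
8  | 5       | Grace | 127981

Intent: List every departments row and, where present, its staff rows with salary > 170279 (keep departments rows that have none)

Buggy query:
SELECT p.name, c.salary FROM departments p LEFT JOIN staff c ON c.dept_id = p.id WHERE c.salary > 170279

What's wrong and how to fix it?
Bug: A WHERE condition on the right-hand table after LEFT JOIN drops unmatched parents

Fix: Put 'c.salary > 170279' in the JOIN's ON clause instead of WHERE

Corrected query:
SELECT p.name, c.salary FROM departments p LEFT JOIN staff c ON c.dept_id = p.id AND c.salary > 170279

Result:
name        | salary
------------+-------
Engineering | NULL  
Legal       | NULL  
Finance     | NULL  
Marketing   | NULL  
HR          | NULL  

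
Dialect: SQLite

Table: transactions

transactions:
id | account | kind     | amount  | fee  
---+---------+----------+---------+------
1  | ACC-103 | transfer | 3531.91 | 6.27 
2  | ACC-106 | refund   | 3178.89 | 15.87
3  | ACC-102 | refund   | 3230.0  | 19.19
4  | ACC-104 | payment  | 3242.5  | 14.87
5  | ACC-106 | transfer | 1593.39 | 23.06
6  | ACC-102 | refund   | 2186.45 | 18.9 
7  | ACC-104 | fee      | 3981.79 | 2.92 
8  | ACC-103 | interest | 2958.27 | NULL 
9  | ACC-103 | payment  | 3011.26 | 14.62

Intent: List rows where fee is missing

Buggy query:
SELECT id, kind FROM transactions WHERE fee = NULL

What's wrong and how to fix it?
Bug: '= NULL' is always unknown in SQL three-valued logic, so no rows match

Fix: Replace '= NULL' with 'IS NULL'

Corrected query:
SELECT id, kind FROM transactions WHERE fee IS NULL

Result:
id | kind    
---+---------
8  | interest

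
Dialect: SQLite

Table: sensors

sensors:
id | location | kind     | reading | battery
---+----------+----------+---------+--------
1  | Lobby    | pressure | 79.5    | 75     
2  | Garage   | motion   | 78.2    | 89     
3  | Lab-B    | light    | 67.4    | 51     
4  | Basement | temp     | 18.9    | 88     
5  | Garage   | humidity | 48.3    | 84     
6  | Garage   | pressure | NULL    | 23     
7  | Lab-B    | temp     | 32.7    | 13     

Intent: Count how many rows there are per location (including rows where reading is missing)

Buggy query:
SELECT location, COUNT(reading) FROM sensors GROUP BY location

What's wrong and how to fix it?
Bug: COUNT(column) counts non-NULL values only; rows with NULL reading aren't counted

Fix: Replace COUNT(reading) with COUNT(*)

Corrected query:
SELECT location, COUNT(*) FROM sensors GROUP BY location

Result:
location | COUNT(*)
---------+---------
Basement | 1       
Garage   | 3       
Lab-B    | 2       
Lobby    | 1       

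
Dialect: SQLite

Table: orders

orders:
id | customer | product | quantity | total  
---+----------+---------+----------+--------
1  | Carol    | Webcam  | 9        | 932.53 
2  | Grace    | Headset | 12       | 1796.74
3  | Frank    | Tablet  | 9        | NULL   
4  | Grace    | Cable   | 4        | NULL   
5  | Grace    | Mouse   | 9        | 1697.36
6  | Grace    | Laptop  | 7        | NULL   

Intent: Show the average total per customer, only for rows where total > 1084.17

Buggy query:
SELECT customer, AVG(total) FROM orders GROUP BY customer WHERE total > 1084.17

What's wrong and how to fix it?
Bug: Row-level WHERE must come before GROUP BY in the clause order

Fix: Place WHERE between FROM and GROUP BY

Corrected query:
SELECT customer, AVG(total) FROM orders WHERE total > 1084.17 GROUP BY customer

Result:
customer | AVG(total)
---------+-----------
Grace    | 1747.05   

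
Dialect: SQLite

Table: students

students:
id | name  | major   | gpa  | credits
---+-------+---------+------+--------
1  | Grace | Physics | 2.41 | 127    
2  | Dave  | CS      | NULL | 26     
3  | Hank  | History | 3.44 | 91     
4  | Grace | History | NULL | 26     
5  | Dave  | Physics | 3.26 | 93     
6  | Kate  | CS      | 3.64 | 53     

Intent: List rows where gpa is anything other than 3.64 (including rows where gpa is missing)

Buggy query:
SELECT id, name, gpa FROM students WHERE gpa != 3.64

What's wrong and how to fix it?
Bug: Inequality against NULL is unknown, not true; rows with NULL are dropped

Fix: Add an explicit OR gpa IS NULL to include the missing-value rows

Corrected query:
SELECT id, name, gpa FROM students WHERE gpa != 3.64 OR gpa IS NULL

Result:
id | name  | gpa 
---+-------+-----
1  | Grace | 2.41
2  | Dave  | NULL
3  | Hank  | 3.44
4  | Grace | NULL
5  | Dave  | 3.26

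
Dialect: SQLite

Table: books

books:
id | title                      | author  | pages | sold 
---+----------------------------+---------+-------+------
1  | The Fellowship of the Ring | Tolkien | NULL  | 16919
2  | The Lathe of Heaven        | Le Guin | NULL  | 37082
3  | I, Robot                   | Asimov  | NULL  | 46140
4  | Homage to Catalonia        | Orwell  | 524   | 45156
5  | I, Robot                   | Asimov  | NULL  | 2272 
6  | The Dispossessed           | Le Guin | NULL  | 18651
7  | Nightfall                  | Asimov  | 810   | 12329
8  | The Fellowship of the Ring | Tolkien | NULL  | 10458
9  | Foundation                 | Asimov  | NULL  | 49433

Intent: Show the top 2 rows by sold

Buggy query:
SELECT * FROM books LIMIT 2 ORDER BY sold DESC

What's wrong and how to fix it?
Bug: LIMIT must come after ORDER BY

Fix: Sort with ORDER BY, then apply LIMIT

Corrected query:
SELECT * FROM books ORDER BY sold DESC LIMIT 2

Result:
id | title      | author | pages | sold 
---+------------+--------+-------+------
9  | Foundation | Asimov | NULL  | 49433
3  | I, Robot   | Asimov | NULL  | 46140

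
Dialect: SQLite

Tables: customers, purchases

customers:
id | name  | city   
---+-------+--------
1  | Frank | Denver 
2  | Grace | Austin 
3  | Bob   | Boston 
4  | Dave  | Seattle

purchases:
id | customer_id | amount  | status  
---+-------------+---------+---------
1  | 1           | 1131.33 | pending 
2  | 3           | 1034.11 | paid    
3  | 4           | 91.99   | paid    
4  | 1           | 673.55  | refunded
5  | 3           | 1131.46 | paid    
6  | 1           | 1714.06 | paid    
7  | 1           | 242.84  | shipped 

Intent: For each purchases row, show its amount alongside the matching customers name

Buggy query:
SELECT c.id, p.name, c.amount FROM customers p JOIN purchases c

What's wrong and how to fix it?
Bug: Missing join condition: each purchases row is matched to all customers rows instead of just its own

Fix: Add ON c.customer_id = p.id to the JOIN

Corrected query:
SELECT c.id, p.name, c.amount FROM customers p JOIN purchases c ON c.customer_id = p.id

Result:
id | name  | amount 
---+-------+--------
1  | Frank | 1131.33
2  | Bob   | 1034.11
3  | Dave  | 91.99  
4  | Frank | 673.55 
5  | Bob   | 1131.46
6  | Frank | 1714.06
7  | Frank | 242.84 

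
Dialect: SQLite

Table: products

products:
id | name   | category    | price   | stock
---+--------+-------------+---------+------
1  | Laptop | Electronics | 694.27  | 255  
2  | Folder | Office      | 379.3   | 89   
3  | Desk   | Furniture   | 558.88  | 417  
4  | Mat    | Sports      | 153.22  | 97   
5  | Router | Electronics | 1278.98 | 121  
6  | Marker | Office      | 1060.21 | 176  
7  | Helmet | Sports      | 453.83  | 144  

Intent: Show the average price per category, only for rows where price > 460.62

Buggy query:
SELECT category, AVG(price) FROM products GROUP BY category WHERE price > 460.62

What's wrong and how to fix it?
Bug: Row-level WHERE must come before GROUP BY in the clause order

Fix: Move the WHERE clause before GROUP BY

Corrected query:
SELECT category, AVG(price) FROM products WHERE price > 460.62 GROUP BY category

Result:
category    | AVG(price)
------------+-----------
Electronics | 986.625   
Furniture   | 558.88    
Office      | 1060.21   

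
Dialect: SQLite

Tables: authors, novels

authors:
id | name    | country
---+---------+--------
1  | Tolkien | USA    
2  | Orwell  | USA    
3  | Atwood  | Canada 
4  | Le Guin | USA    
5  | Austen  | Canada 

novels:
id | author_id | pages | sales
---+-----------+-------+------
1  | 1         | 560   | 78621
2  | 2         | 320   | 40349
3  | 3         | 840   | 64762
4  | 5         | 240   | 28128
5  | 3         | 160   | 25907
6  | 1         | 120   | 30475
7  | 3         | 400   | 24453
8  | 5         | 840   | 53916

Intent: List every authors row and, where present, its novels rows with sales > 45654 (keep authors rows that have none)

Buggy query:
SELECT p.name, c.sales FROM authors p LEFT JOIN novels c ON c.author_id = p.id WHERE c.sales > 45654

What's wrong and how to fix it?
Bug: A WHERE condition on the right-hand table after LEFT JOIN drops unmatched parents

Fix: Move the right-table condition into the ON clause so unmatched parents are kept

Corrected query:
SELECT p.name, c.sales FROM authors p LEFT JOIN novels c ON c.author_id = p.id AND c.sales > 45654

Result:
name    | sales
--------+------
Tolkien | 78621
Orwell  | NULL 
Atwood  | 64762
Le Guin | NULL 
Austen  | 53916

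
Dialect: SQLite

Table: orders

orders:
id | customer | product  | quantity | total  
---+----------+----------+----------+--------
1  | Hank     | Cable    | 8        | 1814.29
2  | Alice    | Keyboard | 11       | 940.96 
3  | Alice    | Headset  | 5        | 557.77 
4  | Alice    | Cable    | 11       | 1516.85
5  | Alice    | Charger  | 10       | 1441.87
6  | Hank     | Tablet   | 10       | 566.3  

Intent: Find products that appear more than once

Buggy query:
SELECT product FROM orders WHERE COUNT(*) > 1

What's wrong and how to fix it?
Bug: COUNT(*) is an aggregate and cannot be used in WHERE

Fix: Group first, then use HAVING for the count condition

Corrected query:
SELECT product FROM orders GROUP BY product HAVING COUNT(*) > 1

Result:
product
-------
Cable  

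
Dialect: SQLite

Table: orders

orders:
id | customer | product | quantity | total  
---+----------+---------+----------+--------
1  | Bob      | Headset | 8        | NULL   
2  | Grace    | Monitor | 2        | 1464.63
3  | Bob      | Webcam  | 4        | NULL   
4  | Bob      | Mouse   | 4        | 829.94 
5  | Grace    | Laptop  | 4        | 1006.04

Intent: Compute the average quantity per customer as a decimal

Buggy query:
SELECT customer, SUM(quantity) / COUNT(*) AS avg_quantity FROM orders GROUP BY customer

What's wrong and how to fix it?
Bug: SUM(quantity) and COUNT(*) are both integers; the division truncates the fractional part

Fix: Multiply by 1.0 (or CAST to REAL) to force floating-point division

Corrected query:
SELECT customer, SUM(quantity) * 1.0 / COUNT(*) AS avg_quantity FROM orders GROUP BY customer

Result:
customer | avg_quantity
---------+-------------
Bob      | 5.333333    
Grace    | 3           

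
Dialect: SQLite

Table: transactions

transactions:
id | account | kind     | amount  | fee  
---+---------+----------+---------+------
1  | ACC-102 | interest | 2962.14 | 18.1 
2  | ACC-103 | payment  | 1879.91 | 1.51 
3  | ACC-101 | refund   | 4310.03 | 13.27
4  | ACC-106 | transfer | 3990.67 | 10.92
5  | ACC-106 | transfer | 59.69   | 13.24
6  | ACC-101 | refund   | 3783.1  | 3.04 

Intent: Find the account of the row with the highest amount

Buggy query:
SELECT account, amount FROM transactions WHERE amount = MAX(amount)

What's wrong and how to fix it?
Bug: WHERE is evaluated per row; an aggregate over the whole table isn't defined there

Fix: Wrap MAX in a scalar subquery so WHERE compares against a single value

Corrected query:
SELECT account, amount FROM transactions WHERE amount = (SELECT MAX(amount) FROM transactions)

Result:
account | amount 
--------+--------
ACC-101 | 4310.03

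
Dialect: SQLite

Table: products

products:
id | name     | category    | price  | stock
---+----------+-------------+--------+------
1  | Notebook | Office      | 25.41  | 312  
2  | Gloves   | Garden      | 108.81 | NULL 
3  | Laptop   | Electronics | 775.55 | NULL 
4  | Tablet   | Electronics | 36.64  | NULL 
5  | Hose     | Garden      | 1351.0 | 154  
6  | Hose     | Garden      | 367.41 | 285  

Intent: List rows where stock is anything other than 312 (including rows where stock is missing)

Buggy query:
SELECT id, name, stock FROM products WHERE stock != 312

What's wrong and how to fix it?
Bug: Inequality against NULL is unknown, not true; rows with NULL are dropped

Fix: Add an explicit OR stock IS NULL to include the missing-value rows

Corrected query:
SELECT id, name, stock FROM products WHERE stock != 312 OR stock IS NULL

Result:
id | name   | stock
---+--------+------
2  | Gloves | NULL 
3  | Laptop | NULL 
4  | Tablet | NULL 
5  | Hose   | 154  
6  | Hose   | 285  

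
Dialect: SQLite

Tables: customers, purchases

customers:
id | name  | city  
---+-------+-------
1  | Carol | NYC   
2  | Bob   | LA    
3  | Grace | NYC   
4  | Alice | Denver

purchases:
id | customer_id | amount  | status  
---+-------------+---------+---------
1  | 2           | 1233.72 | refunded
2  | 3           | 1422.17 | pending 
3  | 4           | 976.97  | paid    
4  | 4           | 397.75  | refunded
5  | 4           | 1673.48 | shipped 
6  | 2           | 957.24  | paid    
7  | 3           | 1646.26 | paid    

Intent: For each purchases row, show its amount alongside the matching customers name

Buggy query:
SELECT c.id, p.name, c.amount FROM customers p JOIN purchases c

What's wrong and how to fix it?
Bug: Missing join condition: each purchases row is matched to all customers rows instead of just its own

Fix: Specify the join condition linking the foreign key to the parent id

Corrected query:
SELECT c.id, p.name, c.amount FROM customers p JOIN purchases c ON c.customer_id = p.id

Result:
id | name  | amount 
---+-------+--------
1  | Bob   | 1233.72
2  | Grace | 1422.17
3  | Alice | 976.97 
4  | Alice | 397.75 
5  | Alice | 1673.48
6  | Bob   | 957.24 
7  | Grace | 1646.26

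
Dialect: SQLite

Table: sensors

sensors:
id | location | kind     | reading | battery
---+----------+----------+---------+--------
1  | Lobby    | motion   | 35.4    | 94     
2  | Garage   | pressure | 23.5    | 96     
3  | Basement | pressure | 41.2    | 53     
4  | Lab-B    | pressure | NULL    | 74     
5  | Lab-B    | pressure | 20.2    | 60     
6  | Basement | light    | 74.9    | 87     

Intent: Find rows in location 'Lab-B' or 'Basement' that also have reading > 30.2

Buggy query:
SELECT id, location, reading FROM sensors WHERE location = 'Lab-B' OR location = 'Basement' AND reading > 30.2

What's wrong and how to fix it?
Bug: Without parentheses, AND is evaluated before OR, so the reading filter only applies to the 'Basement' branch

Fix: Group the OR with parentheses (or use IN), then AND the threshold

Corrected query:
SELECT id, location, reading FROM sensors WHERE (location = 'Lab-B' OR location = 'Basement') AND reading > 30.2

Result:
id | location | reading
---+----------+--------
3  | Basement | 41.2   
6  | Basement | 74.9   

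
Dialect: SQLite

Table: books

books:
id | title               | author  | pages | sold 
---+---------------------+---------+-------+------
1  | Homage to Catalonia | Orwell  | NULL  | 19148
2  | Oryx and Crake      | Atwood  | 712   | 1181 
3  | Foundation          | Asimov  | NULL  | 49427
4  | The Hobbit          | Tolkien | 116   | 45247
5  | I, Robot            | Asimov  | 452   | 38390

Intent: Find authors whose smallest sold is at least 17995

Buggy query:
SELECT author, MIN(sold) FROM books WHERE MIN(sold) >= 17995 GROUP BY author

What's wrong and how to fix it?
Bug: Aggregates like MIN are computed per group after WHERE runs

Fix: Replace WHERE with HAVING after the GROUP BY

Corrected query:
SELECT author, MIN(sold) FROM books GROUP BY author HAVING MIN(sold) >= 17995

Result:
author  | MIN(sold)
--------+----------
Asimov  | 38390    
Orwell  | 19148    
Tolkien | 45247    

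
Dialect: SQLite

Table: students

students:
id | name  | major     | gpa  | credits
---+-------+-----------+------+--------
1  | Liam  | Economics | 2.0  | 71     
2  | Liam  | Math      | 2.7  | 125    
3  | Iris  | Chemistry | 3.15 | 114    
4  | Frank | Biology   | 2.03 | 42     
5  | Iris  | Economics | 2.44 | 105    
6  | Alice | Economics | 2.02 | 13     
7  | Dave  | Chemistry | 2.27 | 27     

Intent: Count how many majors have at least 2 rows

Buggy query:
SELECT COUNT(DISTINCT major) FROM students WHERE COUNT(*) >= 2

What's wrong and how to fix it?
Bug: WHERE filters individual rows, not groups, so a group-level COUNT is invalid there

Fix: Use a subquery that GROUPs and filters with HAVING, then count its rows

Corrected query:
SELECT COUNT(*) FROM (SELECT major FROM students GROUP BY major HAVING COUNT(*) >= 2)

Result:
COUNT(*)
--------
2       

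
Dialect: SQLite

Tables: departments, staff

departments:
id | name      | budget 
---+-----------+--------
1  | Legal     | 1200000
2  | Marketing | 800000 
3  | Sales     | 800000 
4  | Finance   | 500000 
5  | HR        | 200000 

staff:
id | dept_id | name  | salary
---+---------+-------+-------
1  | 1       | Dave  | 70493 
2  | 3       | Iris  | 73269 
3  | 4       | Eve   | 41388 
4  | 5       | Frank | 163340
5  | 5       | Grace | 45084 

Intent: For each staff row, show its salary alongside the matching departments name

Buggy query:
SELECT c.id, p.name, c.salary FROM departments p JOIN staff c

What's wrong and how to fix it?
Bug: JOIN with no ON clause produces a cartesian product; every staff row pairs with every departments row

Fix: Specify the join condition linking the foreign key to the parent id

Corrected query:
SELECT c.id, p.name, c.salary FROM departments p JOIN staff c ON c.dept_id = p.id

Result:
id | name    | salary
---+---------+-------
1  | Legal   | 70493 
2  | Sales   | 73269 
3  | Finance | 41388 
4  | HR      | 163340
5  | HR      | 45084 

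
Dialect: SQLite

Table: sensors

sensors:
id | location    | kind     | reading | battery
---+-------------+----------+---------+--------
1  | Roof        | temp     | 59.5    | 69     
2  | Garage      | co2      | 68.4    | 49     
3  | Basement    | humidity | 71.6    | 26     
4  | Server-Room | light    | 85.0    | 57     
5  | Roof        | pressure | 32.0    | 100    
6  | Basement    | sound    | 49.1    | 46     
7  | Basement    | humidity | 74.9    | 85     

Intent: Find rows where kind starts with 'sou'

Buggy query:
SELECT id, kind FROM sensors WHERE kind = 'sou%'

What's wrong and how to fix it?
Bug: Wildcards only work with LIKE; '=' treats '%' as a literal character

Fix: Replace '=' with LIKE so 'sou%' is treated as a pattern

Corrected query:
SELECT id, kind FROM sensors WHERE kind LIKE 'sou%'

Result:
id | kind 
---+------
6  | sound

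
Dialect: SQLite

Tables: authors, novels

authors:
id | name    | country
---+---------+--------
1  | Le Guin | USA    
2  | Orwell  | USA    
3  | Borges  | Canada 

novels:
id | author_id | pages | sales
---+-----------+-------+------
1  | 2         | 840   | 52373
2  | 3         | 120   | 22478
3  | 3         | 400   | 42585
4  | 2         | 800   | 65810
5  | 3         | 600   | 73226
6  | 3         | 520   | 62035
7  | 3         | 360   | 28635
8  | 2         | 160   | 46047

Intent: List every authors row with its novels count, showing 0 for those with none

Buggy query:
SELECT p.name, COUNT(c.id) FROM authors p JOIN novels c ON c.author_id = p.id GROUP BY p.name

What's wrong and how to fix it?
Bug: INNER JOIN drops authors rows that have no matching novels rows

Fix: Switch to LEFT JOIN to retain unmatched parent rows

Corrected query:
SELECT p.name, COUNT(c.id) FROM authors p LEFT JOIN novels c ON c.author_id = p.id GROUP BY p.name

Result:
name    | COUNT(c.id)
--------+------------
Borges  | 5          
Le Guin | 0          
Orwell  | 3          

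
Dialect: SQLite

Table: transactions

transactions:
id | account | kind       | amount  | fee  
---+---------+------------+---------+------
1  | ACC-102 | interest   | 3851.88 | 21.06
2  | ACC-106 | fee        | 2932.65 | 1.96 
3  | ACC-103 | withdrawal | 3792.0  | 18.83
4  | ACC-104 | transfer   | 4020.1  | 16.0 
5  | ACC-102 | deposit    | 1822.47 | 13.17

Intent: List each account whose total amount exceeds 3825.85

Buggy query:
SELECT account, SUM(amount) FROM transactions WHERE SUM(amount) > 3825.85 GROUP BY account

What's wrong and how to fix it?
Bug: Aggregate functions cannot appear in a WHERE clause

Fix: Use HAVING (which filters groups after aggregation) instead of WHERE

Corrected query:
SELECT account, SUM(amount) FROM transactions GROUP BY account HAVING SUM(amount) > 3825.85

Result:
account | SUM(amount)
--------+------------
ACC-102 | 5674.35    
ACC-104 | 4020.1     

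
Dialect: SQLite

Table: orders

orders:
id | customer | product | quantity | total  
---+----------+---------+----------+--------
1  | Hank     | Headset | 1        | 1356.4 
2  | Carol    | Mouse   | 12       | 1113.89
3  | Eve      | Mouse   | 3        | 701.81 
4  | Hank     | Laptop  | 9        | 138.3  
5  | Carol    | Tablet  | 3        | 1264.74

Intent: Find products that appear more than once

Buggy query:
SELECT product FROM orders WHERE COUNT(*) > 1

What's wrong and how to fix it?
Bug: WHERE can't reference COUNT(*); aggregates are computed after WHERE

Fix: Group first, then use HAVING for the count condition

Corrected query:
SELECT product FROM orders GROUP BY product HAVING COUNT(*) > 1

Result:
product
-------
Mouse  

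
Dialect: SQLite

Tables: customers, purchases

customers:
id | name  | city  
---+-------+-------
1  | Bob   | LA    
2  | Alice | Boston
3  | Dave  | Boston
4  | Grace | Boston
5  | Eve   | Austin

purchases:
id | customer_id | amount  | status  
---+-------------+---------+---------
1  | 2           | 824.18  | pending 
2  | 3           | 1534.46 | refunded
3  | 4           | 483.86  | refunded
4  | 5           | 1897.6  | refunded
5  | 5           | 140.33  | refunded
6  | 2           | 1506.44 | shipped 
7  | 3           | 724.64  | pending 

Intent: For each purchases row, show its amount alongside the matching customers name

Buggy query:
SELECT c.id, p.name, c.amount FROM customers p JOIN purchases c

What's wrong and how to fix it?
Bug: Missing join condition: each purchases row is matched to all customers rows instead of just its own

Fix: Add ON c.customer_id = p.id to the JOIN

Corrected query:
SELECT c.id, p.name, c.amount FROM customers p JOIN purchases c ON c.customer_id = p.id

Result:
id | name  | amount 
---+-------+--------
1  | Alice | 824.18 
2  | Dave  | 1534.46
3  | Grace | 483.86 
4  | Eve   | 1897.6 
5  | Eve   | 140.33 
6  | Alice | 1506.44
7  | Dave  | 724.64 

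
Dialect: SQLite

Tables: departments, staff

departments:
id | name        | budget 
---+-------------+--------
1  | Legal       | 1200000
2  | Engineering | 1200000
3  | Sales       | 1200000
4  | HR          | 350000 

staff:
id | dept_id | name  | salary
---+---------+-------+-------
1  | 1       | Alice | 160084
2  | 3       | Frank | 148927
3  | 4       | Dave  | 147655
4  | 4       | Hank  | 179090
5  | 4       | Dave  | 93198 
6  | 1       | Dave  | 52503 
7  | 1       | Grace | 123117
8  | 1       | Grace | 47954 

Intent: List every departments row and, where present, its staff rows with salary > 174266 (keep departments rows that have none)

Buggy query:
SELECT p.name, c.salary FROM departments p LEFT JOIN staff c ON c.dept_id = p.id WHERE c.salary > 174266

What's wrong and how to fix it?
Bug: Filtering c.salary in WHERE discards the NULL rows produced by LEFT JOIN, turning it into an inner join

Fix: Put 'c.salary > 174266' in the JOIN's ON clause instead of WHERE

Corrected query:
SELECT p.name, c.salary FROM departments p LEFT JOIN staff c ON c.dept_id = p.id AND c.salary > 174266

Result:
name        | salary
------------+-------
Legal       | NULL  
Engineering | NULL  
Sales       | NULL  
HR          | 179090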